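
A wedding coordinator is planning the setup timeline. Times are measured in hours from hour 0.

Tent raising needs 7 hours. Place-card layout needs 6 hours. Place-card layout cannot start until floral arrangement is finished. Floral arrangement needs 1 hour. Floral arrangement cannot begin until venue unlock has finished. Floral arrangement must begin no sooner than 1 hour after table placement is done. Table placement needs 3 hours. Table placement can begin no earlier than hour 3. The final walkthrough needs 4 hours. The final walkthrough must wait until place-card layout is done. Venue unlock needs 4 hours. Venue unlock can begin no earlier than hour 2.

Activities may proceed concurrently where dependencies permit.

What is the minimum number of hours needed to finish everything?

18

After its own release at hour 3, table placement can start at hour 3 and finishes at hour 6.
Tent raising can start immediately at hour 0; it finishes at hour 7.
Venue unlock waits on its own release at hour 2, so it starts at hour 2 and finishes at 2 + 4 = hour 6.
Floral arrangement cannot start until venue unlock (finishes hour 6); table placement (finishes hour 6, plus 1-hour gap → hour 7). The controlling bound is hour 7, so floral arrangement finishes at 7 + 1 = hour 8.
Place-card layout cannot begin until floral arrangement (finishes hour 8). It runs from hour 8 to 8 + 6 = hour 14.
After place-card layout (finishes hour 14), the final walkthrough can start at hour 14 and finishes at hour 18.
All tasks are finished once the last one completes. Finish times: Venue unlock at 6, Tent raising at 7, Table placement at 6, Floral arrangement at 8, Place-card layout at 14, The final walkthrough at 18. The latest is hour 18.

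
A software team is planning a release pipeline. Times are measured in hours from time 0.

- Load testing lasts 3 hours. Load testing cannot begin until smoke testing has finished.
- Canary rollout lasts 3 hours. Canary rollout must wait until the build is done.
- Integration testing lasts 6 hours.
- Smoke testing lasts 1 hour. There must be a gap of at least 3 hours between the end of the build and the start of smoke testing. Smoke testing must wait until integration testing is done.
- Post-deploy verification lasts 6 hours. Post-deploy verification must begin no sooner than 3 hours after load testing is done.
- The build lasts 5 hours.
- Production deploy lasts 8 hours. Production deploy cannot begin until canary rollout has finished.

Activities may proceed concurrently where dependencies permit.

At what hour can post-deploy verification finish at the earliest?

Nothing blocks integration testing, so it runs from hour 0 to hour 6.
Nothing blocks the build, so it runs from hour 0 to hour 5.
Smoke testing cannot start until the build (finishes hour 5, plus 3-hour gap → hour 8); integration testing (finishes hour 6). The controlling bound is hour 8, so smoke testing finishes at 8 + 1 = hour 9.
Load testing waits on smoke testing (finishes hour 9), so it starts at hour 9 and finishes at 9 + 3 = hour 12.
Post-deploy verification cannot begin until load testing (finishes hour 12, plus 3-hour gap → hour 15). It runs from hour 15 to 15 + 6 = hour 21.

21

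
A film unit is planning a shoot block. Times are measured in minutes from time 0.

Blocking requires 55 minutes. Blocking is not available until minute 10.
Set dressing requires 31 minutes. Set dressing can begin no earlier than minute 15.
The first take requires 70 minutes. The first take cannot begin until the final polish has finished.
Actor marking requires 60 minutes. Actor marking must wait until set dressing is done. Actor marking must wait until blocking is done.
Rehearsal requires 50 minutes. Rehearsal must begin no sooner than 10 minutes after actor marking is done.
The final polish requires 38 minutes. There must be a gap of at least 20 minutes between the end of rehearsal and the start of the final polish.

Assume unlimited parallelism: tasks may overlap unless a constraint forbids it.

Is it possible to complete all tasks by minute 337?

Blocking waits on its own release at minute 10, so it starts at minute 10 and finishes at 10 + 55 = minute 65.
Set dressing cannot begin until its own release at minute 15. It runs from minute 15 to 15 + 31 = minute 46.
Actor marking needs all of set dressing (finishes minute 46); blocking (finishes minute 65). That puts its earliest start at minute 65; it finishes at 65 + 60 = minute 125.
Rehearsal cannot begin until actor marking (finishes minute 125, plus 10-minute gap → minute 135). It runs from minute 135 to 135 + 50 = minute 185.
The final polish waits on rehearsal (finishes minute 185, plus 20-minute gap → minute 205), so it starts at minute 205 and finishes at 205 + 38 = minute 243.
The first take waits on the final polish (finishes minute 243), so it starts at minute 243 and finishes at 243 + 70 = minute 313.
Every task is finished by minute 313, which is no later than the deadline of 337, so the schedule is feasible.

Yes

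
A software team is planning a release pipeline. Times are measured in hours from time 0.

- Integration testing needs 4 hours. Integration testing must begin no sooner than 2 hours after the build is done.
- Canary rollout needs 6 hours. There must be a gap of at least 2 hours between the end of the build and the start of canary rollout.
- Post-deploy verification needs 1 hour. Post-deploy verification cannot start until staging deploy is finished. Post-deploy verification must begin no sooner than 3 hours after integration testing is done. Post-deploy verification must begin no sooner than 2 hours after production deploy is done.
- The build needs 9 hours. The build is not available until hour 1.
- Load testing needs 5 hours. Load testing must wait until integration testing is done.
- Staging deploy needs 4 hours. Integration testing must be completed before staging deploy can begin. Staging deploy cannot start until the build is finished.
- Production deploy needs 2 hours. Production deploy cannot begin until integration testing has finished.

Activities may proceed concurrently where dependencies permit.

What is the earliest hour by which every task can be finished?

The build cannot begin until its own release at hour 1. It runs from hour 1 to 1 + 9 = hour 10.
Canary rollout waits on the build (finishes hour 10, plus 2-hour gap → hour 12), so it starts at hour 12 and finishes at 12 + 6 = hour 18.
Integration testing waits on the build (finishes hour 10, plus 2-hour gap → hour 12), so it starts at hour 12 and finishes at 12 + 4 = hour 16.
After integration testing (finishes hour 16), production deploy can start at hour 16 and finishes at hour 18.
Load testing waits on integration testing (finishes hour 16), so it starts at hour 16 and finishes at 16 + 5 = hour 21.
For staging deploy: integration testing (finishes hour 16); the build (finishes hour 10). Taking the maximum gives a start of hour 16, and it finishes at 16 + 4 = hour 20.
Post-deploy verification needs all of staging deploy (finishes hour 20); integration testing (finishes hour 16, plus 3-hour gap → hour 19); production deploy (finishes hour 18, plus 2-hour gap → hour 20). That puts its earliest start at hour 20; it finishes at 20 + 1 = hour 21.
All tasks are finished once the last one completes. Finish times: The build at 10, Integration testing at 16, Staging deploy at 20, Canary rollout at 18, Load testing at 21, Production deploy at 18, Post-deploy verification at 21. The latest is hour 21.

21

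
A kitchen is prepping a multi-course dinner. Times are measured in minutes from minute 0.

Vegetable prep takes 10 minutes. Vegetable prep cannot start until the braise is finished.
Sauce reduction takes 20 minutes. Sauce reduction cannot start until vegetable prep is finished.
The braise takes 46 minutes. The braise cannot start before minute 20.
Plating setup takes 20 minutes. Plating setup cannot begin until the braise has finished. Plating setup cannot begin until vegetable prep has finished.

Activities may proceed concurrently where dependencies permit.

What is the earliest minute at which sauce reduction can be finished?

The braise waits on its own release at minute 20, so it starts at minute 20 and finishes at 20 + 46 = minute 66.
After the braise (finishes minute 66), vegetable prep can start at minute 66 and finishes at minute 76.
Sauce reduction waits on vegetable prep (finishes minute 76), so it starts at minute 76 and finishes at 76 + 20 = minute 96.

96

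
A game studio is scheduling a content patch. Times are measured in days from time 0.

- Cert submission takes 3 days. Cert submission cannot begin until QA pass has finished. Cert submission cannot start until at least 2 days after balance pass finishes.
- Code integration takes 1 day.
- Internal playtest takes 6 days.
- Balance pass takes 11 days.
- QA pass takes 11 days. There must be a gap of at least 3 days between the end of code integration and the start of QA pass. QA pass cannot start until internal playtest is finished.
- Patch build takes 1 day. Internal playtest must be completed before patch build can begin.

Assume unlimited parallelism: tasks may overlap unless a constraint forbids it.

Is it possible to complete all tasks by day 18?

Nothing blocks balance pass, so it runs from day 0 to day 11.
Nothing blocks internal playtest, so it runs from day 0 to day 6.
Patch build cannot begin until internal playtest (finishes day 6). It runs from day 6 to 6 + 1 = day 7.
Nothing blocks code integration, so it runs from day 0 to day 1.
For QA pass: code integration (finishes day 1, plus 3-day gap → day 4); internal playtest (finishes day 6). Taking the maximum gives a start of day 6, and it finishes at 6 + 11 = day 17.
Cert submission cannot start until QA pass (finishes day 17); balance pass (finishes day 11, plus 2-day gap → day 13). The controlling bound is day 17, so cert submission finishes at 17 + 3 = day 20.
The earliest everything can be done is day 20, which is after the deadline of 18, so it is not possible.

No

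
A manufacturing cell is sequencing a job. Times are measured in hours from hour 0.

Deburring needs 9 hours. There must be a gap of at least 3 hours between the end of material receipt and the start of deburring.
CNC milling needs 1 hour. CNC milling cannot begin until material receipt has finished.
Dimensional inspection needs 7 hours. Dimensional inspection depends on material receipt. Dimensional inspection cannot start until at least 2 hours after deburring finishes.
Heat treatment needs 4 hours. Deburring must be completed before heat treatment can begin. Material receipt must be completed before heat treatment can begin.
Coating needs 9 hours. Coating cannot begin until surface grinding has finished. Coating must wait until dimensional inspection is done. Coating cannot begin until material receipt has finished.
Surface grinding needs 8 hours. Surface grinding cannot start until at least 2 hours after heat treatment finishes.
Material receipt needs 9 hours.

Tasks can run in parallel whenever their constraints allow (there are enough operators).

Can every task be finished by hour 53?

Yes

Nothing blocks material receipt, so it runs from hour 0 to hour 9.
After material receipt (finishes hour 9), CNC milling can start at hour 9 and finishes at hour 10.
Deburring waits on material receipt (finishes hour 9, plus 3-hour gap → hour 12), so it starts at hour 12 and finishes at 12 + 9 = hour 21.
Dimensional inspection cannot start until material receipt (finishes hour 9); deburring (finishes hour 21, plus 2-hour gap → hour 23). The controlling bound is hour 23, so dimensional inspection finishes at 23 + 7 = hour 30.
Heat treatment cannot start until deburring (finishes hour 21); material receipt (finishes hour 9). The controlling bound is hour 21, so heat treatment finishes at 21 + 4 = hour 25.
Surface grinding waits on heat treatment (finishes hour 25, plus 2-hour gap → hour 27), so it starts at hour 27 and finishes at 27 + 8 = hour 35.
Coating needs all of surface grinding (finishes hour 35); dimensional inspection (finishes hour 30); material receipt (finishes hour 9). That puts its earliest start at hour 35; it finishes at 35 + 9 = hour 44.
Every task is finished by hour 44, which is no later than the deadline of 53, so the schedule is feasible.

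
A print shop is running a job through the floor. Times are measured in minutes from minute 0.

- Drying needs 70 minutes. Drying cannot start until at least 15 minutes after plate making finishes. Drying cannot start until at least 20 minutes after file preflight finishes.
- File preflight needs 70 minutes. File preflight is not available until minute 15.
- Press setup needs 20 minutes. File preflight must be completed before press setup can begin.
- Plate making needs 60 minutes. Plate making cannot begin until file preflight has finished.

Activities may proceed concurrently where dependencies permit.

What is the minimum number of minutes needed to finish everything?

File preflight cannot begin until its own release at minute 15. It runs from minute 15 to 15 + 70 = minute 85.
Press setup waits on file preflight (finishes minute 85), so it starts at minute 85 and finishes at 85 + 20 = minute 105.
After file preflight (finishes minute 85), plate making can start at minute 85 and finishes at minute 145.
Drying cannot start until plate making (finishes minute 145, plus 15-minute gap → minute 160); file preflight (finishes minute 85, plus 20-minute gap → minute 105). The controlling bound is minute 160, so drying finishes at 160 + 70 = minute 230.
All tasks are finished once the last one completes. Finish times: File preflight at 85, Plate making at 145, Press setup at 105, Drying at 230. The latest is minute 230.

230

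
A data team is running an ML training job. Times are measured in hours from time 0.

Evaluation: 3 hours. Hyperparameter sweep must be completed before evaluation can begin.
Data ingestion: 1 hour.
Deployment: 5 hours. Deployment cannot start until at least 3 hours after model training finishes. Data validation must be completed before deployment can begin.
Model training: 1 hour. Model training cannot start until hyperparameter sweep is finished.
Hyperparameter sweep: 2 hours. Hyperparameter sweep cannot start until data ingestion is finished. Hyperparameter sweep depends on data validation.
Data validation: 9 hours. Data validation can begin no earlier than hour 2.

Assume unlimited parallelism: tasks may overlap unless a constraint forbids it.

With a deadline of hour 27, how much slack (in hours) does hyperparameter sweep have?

Data validation cannot begin until its own release at hour 2. It runs from hour 2 to 2 + 9 = hour 11.
Data ingestion has no prerequisites, so it starts at hour 0 and finishes at hour 1.
Hyperparameter sweep has to wait for data ingestion (finishes hour 1); data validation (finishes hour 11). The latest of these is hour 11, so hyperparameter sweep runs hour 11 to 11 + 2 = hour 13.

Working backward from the deadline:
Deployment has no dependents, so it just needs to finish by hour 27. Starting by 27 − 5 = hour 22 achieves that.
Model training must finish before deployment (must start by hour 22, minus 3-hour gap → hour 19). With a 1-hour duration, model training must start by 19 − 1 = hour 18.
To finish by hour 27, evaluation (duration 3) must start no later than hour 24.
For hyperparameter sweep: model training (must start by hour 18); evaluation (must start by hour 24). The most restrictive is hour 18; with a 2-hour duration, hyperparameter sweep must start by hour 16.
So hyperparameter sweep can start as early as hour 11 and as late as hour 16, giving 16 − 11 = 5 hours of slack.

5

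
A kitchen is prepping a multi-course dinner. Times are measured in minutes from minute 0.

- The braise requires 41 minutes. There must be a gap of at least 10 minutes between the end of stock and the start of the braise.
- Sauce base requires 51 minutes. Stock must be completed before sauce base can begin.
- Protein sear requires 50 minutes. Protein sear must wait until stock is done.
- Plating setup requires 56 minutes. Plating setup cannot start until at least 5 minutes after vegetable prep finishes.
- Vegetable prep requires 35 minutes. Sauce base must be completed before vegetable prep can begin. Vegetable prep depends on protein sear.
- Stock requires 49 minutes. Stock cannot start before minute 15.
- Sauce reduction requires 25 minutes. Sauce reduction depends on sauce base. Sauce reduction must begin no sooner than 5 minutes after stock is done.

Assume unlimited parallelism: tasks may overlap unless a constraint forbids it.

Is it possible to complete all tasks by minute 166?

Stock cannot begin until its own release at minute 15. It runs from minute 15 to 15 + 49 = minute 64.
Protein sear cannot begin until stock (finishes minute 64). It runs from minute 64 to 64 + 50 = minute 114.
After stock (finishes minute 64, plus 10-minute gap → minute 74), the braise can start at minute 74 and finishes at minute 115.
Sauce base waits on stock (finishes minute 64), so it starts at minute 64 and finishes at 64 + 51 = minute 115.
Sauce reduction has to wait for sauce base (finishes minute 115); stock (finishes minute 64, plus 5-minute gap → minute 69). The latest of these is minute 115, so sauce reduction runs minute 115 to 115 + 25 = minute 140.
Vegetable prep cannot start until sauce base (finishes minute 115); protein sear (finishes minute 114). The controlling bound is minute 115, so vegetable prep finishes at 115 + 35 = minute 150.
Plating setup cannot begin until vegetable prep (finishes minute 150, plus 5-minute gap → minute 155). It runs from minute 155 to 155 + 56 = minute 211.
The earliest everything can be done is minute 211, which is after the deadline of 166, so it is not possible.

No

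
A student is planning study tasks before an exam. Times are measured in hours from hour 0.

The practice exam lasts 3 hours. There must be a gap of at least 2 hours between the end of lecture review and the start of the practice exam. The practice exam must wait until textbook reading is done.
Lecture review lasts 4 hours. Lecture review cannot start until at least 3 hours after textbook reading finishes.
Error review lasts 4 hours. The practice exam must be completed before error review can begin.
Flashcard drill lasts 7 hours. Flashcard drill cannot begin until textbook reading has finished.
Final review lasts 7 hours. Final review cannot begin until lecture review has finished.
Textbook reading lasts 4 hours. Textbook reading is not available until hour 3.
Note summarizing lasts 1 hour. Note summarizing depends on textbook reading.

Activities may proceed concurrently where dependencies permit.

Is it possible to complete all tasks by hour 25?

Yes

Textbook reading cannot begin until its own release at hour 3. It runs from hour 3 to 3 + 4 = hour 7.
Note summarizing cannot begin until textbook reading (finishes hour 7). It runs from hour 7 to 7 + 1 = hour 8.
Flashcard drill waits on textbook reading (finishes hour 7), so it starts at hour 7 and finishes at 7 + 7 = hour 14.
Lecture review waits on textbook reading (finishes hour 7, plus 3-hour gap → hour 10), so it starts at hour 10 and finishes at 10 + 4 = hour 14.
Final review waits on lecture review (finishes hour 14), so it starts at hour 14 and finishes at 14 + 7 = hour 21.
The practice exam has to wait for lecture review (finishes hour 14, plus 2-hour gap → hour 16); textbook reading (finishes hour 7). The latest of these is hour 16, so the practice exam runs hour 16 to 16 + 3 = hour 19.
Error review cannot begin until the practice exam (finishes hour 19). It runs from hour 19 to 19 + 4 = hour 23.
Every task is finished by hour 23, which is no later than the deadline of 25, so the schedule is feasible.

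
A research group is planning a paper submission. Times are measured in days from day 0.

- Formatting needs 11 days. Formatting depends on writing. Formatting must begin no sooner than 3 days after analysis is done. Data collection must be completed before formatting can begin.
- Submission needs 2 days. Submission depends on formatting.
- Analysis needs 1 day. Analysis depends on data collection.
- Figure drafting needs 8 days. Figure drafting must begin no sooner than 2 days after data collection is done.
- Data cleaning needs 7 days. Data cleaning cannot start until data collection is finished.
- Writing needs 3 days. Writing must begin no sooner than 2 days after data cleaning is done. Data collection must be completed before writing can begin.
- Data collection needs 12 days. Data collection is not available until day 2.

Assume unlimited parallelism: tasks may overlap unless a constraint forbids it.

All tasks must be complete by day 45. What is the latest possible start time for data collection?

Submission must finish by day 45; it takes 2 days, so it must start by 45 − 2 = day 43.
Formatting feeds into submission (must start by day 43); so formatting must finish by day 43 and therefore start by day 32.
Since formatting (must start by day 32) depends on it, writing must finish by day 32. Backing off its 3-day duration gives a latest start of day 29.
Data cleaning feeds into writing (must start by day 29, minus 2-day gap → day 27); so data cleaning must finish by day 27 and therefore start by day 20.
Analysis feeds into formatting (must start by day 32, minus 3-day gap → day 29); so analysis must finish by day 29 and therefore start by day 28.
Nothing follows figure drafting; the deadline of day 45 is its only limit. It must start by 45 − 8 = day 37.
For data collection: data cleaning (must start by day 20); analysis (must start by day 28); figure drafting (must start by day 37, minus 2-day gap → day 35); writing (must start by day 29); formatting (must start by day 32). The most restrictive is day 20; with a 12-day duration, data collection must start by day 8.

8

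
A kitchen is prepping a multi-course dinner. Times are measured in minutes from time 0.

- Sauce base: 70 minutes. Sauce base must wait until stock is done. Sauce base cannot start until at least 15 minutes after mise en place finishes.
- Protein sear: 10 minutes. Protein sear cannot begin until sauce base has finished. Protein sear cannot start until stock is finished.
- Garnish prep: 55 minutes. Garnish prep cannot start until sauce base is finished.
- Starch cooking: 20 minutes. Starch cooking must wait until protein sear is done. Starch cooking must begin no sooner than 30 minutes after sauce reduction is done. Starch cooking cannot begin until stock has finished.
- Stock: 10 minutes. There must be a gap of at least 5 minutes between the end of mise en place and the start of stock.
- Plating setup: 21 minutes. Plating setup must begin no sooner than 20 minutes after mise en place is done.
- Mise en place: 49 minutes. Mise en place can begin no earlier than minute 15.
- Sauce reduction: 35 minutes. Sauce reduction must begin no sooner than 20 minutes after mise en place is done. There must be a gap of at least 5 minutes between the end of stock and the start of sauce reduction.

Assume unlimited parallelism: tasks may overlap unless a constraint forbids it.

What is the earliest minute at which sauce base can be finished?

Mise en place cannot begin until its own release at minute 15. It runs from minute 15 to 15 + 49 = minute 64.
After mise en place (finishes minute 64, plus 5-minute gap → minute 69), stock can start at minute 69 and finishes at minute 79.
Sauce base needs all of stock (finishes minute 79); mise en place (finishes minute 64, plus 15-minute gap → minute 79). That puts its earliest start at minute 79; it finishes at 79 + 70 = minute 149.

149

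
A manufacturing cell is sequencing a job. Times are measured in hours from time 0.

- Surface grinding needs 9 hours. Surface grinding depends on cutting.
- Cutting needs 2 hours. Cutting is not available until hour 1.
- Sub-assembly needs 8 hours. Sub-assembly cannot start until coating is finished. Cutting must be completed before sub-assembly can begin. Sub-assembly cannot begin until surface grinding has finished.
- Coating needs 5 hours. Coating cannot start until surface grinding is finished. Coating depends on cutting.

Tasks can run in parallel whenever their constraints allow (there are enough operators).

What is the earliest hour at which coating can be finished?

Cutting waits on its own release at hour 1, so it starts at hour 1 and finishes at 1 + 2 = hour 3.
Surface grinding cannot begin until cutting (finishes hour 3). It runs from hour 3 to 3 + 9 = hour 12.
Coating cannot start until surface grinding (finishes hour 12); cutting (finishes hour 3). The controlling bound is hour 12, so coating finishes at 12 + 5 = hour 17.

17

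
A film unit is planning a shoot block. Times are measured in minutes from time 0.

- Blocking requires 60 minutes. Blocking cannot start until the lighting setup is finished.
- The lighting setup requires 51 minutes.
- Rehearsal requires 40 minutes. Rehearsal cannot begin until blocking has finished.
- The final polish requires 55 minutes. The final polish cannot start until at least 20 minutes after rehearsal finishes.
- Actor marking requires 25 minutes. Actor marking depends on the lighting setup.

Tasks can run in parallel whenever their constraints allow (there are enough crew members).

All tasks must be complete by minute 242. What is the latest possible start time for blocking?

Nothing follows the final polish; the deadline of minute 242 is its only limit. It must start by 242 − 55 = minute 187.
Rehearsal feeds into the final polish (must start by minute 187, minus 20-minute gap → minute 167); so rehearsal must finish by minute 167 and therefore start by minute 127.
Blocking feeds into rehearsal (must start by minute 127); so blocking must finish by minute 127 and therefore start by minute 67.

67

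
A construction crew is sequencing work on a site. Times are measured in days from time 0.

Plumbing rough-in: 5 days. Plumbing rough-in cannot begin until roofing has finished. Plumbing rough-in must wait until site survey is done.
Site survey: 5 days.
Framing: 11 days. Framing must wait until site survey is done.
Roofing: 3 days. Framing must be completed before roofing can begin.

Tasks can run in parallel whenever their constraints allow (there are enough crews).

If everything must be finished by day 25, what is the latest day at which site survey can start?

1

To finish by day 25, plumbing rough-in (duration 5) must start no later than day 20.
Roofing must finish before plumbing rough-in (must start by day 20). With a 3-day duration, roofing must start by 20 − 3 = day 17.
Framing has to be done before roofing (must start by day 17). That means finishing by day 17, i.e. starting by 17 − 11 = day 6.
For site survey: framing (must start by day 6); plumbing rough-in (must start by day 20). The most restrictive is day 6; with a 5-day duration, site survey must start by day 1.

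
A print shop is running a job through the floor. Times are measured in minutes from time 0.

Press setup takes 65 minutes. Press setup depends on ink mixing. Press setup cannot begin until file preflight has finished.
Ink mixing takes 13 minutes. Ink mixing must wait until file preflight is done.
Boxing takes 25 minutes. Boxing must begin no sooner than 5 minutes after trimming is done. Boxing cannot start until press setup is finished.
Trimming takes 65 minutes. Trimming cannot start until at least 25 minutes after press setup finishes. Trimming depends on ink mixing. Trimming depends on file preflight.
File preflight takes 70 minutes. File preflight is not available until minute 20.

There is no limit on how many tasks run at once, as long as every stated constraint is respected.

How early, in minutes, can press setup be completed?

168

After its own release at minute 20, file preflight can start at minute 20 and finishes at minute 90.
Ink mixing cannot begin until file preflight (finishes minute 90). It runs from minute 90 to 90 + 13 = minute 103.
Press setup cannot start until ink mixing (finishes minute 103); file preflight (finishes minute 90). The controlling bound is minute 103, so press setup finishes at 103 + 65 = minute 168.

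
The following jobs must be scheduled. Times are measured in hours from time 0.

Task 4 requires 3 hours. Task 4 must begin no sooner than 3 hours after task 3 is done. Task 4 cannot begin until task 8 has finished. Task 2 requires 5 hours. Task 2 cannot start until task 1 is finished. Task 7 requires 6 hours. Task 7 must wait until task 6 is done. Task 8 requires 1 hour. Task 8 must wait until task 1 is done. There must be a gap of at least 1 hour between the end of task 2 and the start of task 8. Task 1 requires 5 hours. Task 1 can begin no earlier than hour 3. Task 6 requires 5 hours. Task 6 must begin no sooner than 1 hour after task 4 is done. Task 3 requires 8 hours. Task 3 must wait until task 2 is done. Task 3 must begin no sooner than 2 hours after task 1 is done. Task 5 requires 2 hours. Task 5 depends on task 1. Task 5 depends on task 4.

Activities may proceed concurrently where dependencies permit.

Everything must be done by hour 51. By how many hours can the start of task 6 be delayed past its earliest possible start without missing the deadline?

12

After its own release at hour 3, task 1 can start at hour 3 and finishes at hour 8.
After task 1 (finishes hour 8), task 2 can start at hour 8 and finishes at hour 13.
Task 8 has to wait for task 1 (finishes hour 8); task 2 (finishes hour 13, plus 1-hour gap → hour 14). The latest of these is hour 14, so task 8 runs hour 14 to 14 + 1 = hour 15.
For task 3: task 2 (finishes hour 13); task 1 (finishes hour 8, plus 2-hour gap → hour 10). Taking the maximum gives a start of hour 13, and it finishes at 13 + 8 = hour 21.
For task 4: task 3 (finishes hour 21, plus 3-hour gap → hour 24); task 8 (finishes hour 15). Taking the maximum gives a start of hour 24, and it finishes at 24 + 3 = hour 27.
After task 4 (finishes hour 27, plus 1-hour gap → hour 28), task 6 can start at hour 28 and finishes at hour 33.

Working backward from the deadline:
Task 7 has no dependents, so it just needs to finish by hour 51. Starting by 51 − 6 = hour 45 achieves that.
Task 6 feeds into task 7 (must start by hour 45); so task 6 must finish by hour 45 and therefore start by hour 40.
So task 6 can start as early as hour 28 and as late as hour 40, giving 40 − 28 = 12 hours of slack.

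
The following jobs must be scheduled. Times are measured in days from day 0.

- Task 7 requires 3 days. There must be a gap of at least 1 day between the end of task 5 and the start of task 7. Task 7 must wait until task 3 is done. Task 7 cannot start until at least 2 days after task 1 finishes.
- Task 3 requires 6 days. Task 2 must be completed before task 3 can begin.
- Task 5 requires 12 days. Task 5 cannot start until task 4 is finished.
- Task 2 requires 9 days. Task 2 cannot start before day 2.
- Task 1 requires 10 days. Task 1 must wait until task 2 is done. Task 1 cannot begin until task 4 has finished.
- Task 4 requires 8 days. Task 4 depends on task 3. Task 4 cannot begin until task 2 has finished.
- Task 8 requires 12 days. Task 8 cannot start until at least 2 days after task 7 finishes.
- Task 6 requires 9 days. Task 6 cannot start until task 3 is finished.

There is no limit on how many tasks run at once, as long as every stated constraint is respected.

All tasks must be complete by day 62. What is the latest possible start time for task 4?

Task 8 must finish by day 62; it takes 12 days, so it must start by 62 − 12 = day 50.
Task 7 feeds into task 8 (must start by day 50, minus 2-day gap → day 48); so task 7 must finish by day 48 and therefore start by day 45.
Since task 7 (must start by day 45, minus 2-day gap → day 43) depends on it, task 1 must finish by day 43. Backing off its 10-day duration gives a latest start of day 33.
Task 5 has to be done before task 7 (must start by day 45, minus 1-day gap → day 44). That means finishing by day 44, i.e. starting by 44 − 12 = day 32.
Task 4 has several dependents: task 1 (must start by day 33); task 5 (must start by day 32). The earliest of those limits is day 32, so task 4 must start by 32 − 8 = day 24.

24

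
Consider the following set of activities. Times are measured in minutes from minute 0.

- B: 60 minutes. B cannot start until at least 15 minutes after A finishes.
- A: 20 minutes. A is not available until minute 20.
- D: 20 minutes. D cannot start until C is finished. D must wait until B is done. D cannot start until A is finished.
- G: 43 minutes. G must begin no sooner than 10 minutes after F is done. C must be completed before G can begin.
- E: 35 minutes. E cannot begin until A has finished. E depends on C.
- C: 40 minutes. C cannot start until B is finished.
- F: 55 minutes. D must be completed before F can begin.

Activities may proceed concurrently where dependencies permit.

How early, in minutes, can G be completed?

283

A cannot begin until its own release at minute 20. It runs from minute 20 to 20 + 20 = minute 40.
B cannot begin until A (finishes minute 40, plus 15-minute gap → minute 55). It runs from minute 55 to 55 + 60 = minute 115.
C cannot begin until B (finishes minute 115). It runs from minute 115 to 115 + 40 = minute 155.
D needs all of C (finishes minute 155); B (finishes minute 115); A (finishes minute 40). That puts its earliest start at minute 155; it finishes at 155 + 20 = minute 175.
After D (finishes minute 175), F can start at minute 175 and finishes at minute 230.
G cannot start until F (finishes minute 230, plus 10-minute gap → minute 240); C (finishes minute 155). The controlling bound is minute 240, so G finishes at 240 + 43 = minute 283.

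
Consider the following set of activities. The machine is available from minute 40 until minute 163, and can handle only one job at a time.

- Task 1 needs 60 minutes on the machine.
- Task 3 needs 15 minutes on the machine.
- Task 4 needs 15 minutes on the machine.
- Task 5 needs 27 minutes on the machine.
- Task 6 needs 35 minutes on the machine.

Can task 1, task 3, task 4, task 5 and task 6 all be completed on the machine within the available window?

The machine window is 163 − 40 = 123 minutes.
Running back to back, the jobs need 60 + 15 + 15 + 27 + 35 = 152 minutes on the machine.
Since 152 > 123, they cannot all fit.

No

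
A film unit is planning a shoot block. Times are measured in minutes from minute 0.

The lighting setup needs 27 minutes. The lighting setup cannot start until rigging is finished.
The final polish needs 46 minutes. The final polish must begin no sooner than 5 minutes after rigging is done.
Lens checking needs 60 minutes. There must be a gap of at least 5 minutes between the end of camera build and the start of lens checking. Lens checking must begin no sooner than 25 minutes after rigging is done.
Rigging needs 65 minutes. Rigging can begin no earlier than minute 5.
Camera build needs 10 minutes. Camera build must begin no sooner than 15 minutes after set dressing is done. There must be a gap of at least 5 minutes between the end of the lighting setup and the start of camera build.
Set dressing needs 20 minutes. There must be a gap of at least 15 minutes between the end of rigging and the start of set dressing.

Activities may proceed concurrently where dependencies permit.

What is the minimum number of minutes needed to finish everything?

195

After its own release at minute 5, rigging can start at minute 5 and finishes at minute 70.
After rigging (finishes minute 70, plus 5-minute gap → minute 75), the final polish can start at minute 75 and finishes at minute 121.
The lighting setup waits on rigging (finishes minute 70), so it starts at minute 70 and finishes at 70 + 27 = minute 97.
Set dressing waits on rigging (finishes minute 70, plus 15-minute gap → minute 85), so it starts at minute 85 and finishes at 85 + 20 = minute 105.
Camera build needs all of set dressing (finishes minute 105, plus 15-minute gap → minute 120); the lighting setup (finishes minute 97, plus 5-minute gap → minute 102). That puts its earliest start at minute 120; it finishes at 120 + 10 = minute 130.
For lens checking: camera build (finishes minute 130, plus 5-minute gap → minute 135); rigging (finishes minute 70, plus 25-minute gap → minute 95). Taking the maximum gives a start of minute 135, and it finishes at 135 + 60 = minute 195.
All tasks are finished once the last one completes. Finish times: Rigging at 70, Set dressing at 105, The lighting setup at 97, Camera build at 130, Lens checking at 195, The final polish at 121. The latest is minute 195.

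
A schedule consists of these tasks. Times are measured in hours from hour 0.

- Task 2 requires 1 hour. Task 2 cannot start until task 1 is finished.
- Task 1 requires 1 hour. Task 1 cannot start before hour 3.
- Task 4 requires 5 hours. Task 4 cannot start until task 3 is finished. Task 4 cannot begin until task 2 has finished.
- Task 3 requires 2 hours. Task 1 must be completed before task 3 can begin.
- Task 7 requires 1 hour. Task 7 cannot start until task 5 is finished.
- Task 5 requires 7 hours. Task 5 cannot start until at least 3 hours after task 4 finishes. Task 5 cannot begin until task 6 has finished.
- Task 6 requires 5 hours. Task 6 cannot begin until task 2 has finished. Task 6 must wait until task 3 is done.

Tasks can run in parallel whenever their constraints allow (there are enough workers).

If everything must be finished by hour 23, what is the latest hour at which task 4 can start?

Task 7 must finish by hour 23; it takes 1 hour, so it must start by 23 − 1 = hour 22.
Task 5 has to be done before task 7 (must start by hour 22). That means finishing by hour 22, i.e. starting by 22 − 7 = hour 15.
Task 4 feeds into task 5 (must start by hour 15, minus 3-hour gap → hour 12); so task 4 must finish by hour 12 and therefore start by hour 7.

7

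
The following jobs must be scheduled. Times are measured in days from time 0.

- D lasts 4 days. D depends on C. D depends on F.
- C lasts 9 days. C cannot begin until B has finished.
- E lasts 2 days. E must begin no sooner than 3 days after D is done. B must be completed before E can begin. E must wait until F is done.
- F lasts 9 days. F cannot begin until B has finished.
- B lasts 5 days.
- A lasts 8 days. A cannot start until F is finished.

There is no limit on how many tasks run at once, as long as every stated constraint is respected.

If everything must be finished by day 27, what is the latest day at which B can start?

E has no dependents, so it just needs to finish by day 27. Starting by 27 − 2 = day 25 achieves that.
Since E (must start by day 25, minus 3-day gap → day 22) depends on it, D must finish by day 22. Backing off its 4-day duration gives a latest start of day 18.
C has to be done before D (must start by day 18). That means finishing by day 18, i.e. starting by 18 − 9 = day 9.
A has no dependents, so it just needs to finish by day 27. Starting by 27 − 8 = day 19 achieves that.
F has several dependents: A (must start by day 19); D (must start by day 18); E (must start by day 25). The earliest of those limits is day 18, so F must start by 18 − 9 = day 9.
For B: C (must start by day 9); E (must start by day 25); F (must start by day 9). The most restrictive is day 9; with a 5-day duration, B must start by day 4.

4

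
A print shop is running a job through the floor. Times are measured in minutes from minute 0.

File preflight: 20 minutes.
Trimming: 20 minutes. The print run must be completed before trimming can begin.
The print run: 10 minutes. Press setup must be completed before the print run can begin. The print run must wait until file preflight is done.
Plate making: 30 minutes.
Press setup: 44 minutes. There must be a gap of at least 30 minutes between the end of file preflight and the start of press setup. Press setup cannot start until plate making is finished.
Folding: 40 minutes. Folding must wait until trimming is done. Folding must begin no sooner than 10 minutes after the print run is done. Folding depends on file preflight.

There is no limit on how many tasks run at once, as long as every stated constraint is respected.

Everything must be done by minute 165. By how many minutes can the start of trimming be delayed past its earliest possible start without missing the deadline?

1

Nothing blocks plate making, so it runs from minute 0 to minute 30.
File preflight can start immediately at minute 0; it finishes at minute 20.
Press setup needs all of file preflight (finishes minute 20, plus 30-minute gap → minute 50); plate making (finishes minute 30). That puts its earliest start at minute 50; it finishes at 50 + 44 = minute 94.
The print run cannot start until press setup (finishes minute 94); file preflight (finishes minute 20). The controlling bound is minute 94, so the print run finishes at 94 + 10 = minute 104.
After the print run (finishes minute 104), trimming can start at minute 104 and finishes at minute 124.

Working backward from the deadline:
Nothing follows folding; the deadline of minute 165 is its only limit. It must start by 165 − 40 = minute 125.
Trimming has to be done before folding (must start by minute 125). That means finishing by minute 125, i.e. starting by 125 − 20 = minute 105.
So trimming can start as early as minute 104 and as late as minute 105, giving 105 − 104 = 1 minute of slack.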